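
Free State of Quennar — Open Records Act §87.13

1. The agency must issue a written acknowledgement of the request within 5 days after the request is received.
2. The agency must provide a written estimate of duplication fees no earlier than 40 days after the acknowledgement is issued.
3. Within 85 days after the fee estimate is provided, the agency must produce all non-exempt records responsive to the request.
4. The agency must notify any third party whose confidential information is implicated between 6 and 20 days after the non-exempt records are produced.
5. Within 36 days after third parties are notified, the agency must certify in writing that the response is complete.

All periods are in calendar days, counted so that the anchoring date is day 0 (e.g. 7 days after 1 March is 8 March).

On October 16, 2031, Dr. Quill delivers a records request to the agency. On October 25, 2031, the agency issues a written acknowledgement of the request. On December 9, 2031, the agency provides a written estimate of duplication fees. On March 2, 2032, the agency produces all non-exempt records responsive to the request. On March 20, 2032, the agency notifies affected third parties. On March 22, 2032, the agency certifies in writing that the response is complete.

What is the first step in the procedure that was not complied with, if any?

Step 1 — counting 5 days from October 16, 2031 (when the request is received) gives a deadline of October 21, 2031; October 25, 2031 misses that deadline by 4 days.
The analysis stops there.

Step 1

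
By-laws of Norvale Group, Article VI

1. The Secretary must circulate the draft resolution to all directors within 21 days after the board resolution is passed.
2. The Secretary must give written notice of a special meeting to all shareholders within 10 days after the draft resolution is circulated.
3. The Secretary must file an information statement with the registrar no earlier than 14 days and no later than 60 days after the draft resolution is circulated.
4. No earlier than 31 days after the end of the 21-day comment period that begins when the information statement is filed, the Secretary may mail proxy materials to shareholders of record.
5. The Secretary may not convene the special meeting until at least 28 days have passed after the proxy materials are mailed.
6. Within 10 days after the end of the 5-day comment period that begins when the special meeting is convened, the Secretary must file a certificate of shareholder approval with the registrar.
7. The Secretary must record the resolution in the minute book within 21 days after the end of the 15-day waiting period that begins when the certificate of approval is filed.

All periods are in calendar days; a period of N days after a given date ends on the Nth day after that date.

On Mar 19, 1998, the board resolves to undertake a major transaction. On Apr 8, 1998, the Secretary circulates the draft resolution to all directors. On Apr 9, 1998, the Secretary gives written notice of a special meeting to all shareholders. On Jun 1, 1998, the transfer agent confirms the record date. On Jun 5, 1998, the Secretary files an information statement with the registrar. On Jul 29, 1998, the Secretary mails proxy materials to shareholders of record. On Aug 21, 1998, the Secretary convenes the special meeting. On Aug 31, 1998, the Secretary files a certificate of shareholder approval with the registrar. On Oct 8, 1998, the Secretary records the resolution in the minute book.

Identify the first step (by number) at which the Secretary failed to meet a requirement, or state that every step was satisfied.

Step 1 — counting 21 days from Mar 19, 1998 (when the board resolution is passed) gives a deadline of Apr 9, 1998; completed Apr 8, 1998, before the deadline.
Step 2 — counting 10 days from Apr 8, 1998 (when the draft resolution is circulated) gives a deadline of Apr 18, 1998; completed Apr 9, 1998, before the deadline.
Step 3 — 14 and 60 days from Apr 8, 1998 (when the draft resolution is circulated) are Apr 22, 1998 and Jun 7, 1998 respectively; Jun 5, 1998 falls inside that range.
Step 4 — must wait 31 days from Jun 26, 1998 (end of the 21-day comment period, which began when the information statement is filed on Jun 5, 1998), so not before Jul 27, 1998; done Jul 29, 1998 — permitted.
Step 5 — must wait 28 days from Jul 29, 1998 (when the proxy materials are mailed), so not before Aug 26, 1998; Aug 21, 1998 is 5 days before the earliest permitted date.
That is the first point of non-compliance.

Step 5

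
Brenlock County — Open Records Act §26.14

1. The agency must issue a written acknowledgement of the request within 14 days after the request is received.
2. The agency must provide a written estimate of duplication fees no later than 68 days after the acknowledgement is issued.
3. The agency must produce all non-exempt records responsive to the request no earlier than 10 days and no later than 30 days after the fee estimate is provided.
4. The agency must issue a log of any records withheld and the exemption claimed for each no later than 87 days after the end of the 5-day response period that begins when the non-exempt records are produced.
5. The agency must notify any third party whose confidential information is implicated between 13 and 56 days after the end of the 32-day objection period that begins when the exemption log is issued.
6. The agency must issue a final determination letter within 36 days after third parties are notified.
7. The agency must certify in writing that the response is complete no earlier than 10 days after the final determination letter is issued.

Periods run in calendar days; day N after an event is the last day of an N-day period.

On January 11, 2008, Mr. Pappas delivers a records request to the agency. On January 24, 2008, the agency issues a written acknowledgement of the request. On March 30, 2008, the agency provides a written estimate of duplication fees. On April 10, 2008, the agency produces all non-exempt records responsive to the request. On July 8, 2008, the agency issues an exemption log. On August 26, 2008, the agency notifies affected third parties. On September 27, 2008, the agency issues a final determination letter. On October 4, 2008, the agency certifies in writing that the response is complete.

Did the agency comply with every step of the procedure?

Step 1: 14 days after January 11, 2008 (when the request is received) is January 25, 2008; completed January 24, 2008, before the deadline.
Step 2: 68 days after January 24, 2008 (when the acknowledgement is issued) is April 1, 2008; March 30, 2008 is within that limit.
Step 3: the window is 10–30 days after March 30, 2008 (when the fee estimate is provided), so April 9, 2008 through April 29, 2008; done April 10, 2008, which is between those dates.
Step 4: 87 days after April 15, 2008 (end of the 5-day response period, which began when the non-exempt records are produced on April 10, 2008) is July 11, 2008; done July 8, 2008 — timely.
Step 5: the window is 13–56 days after August 9, 2008 (end of the 32-day objection period, which began when the exemption log is issued on July 8, 2008), so August 22, 2008 through October 4, 2008; done August 26, 2008, which is between those dates.
Step 6: 36 days after August 26, 2008 (when third parties are notified) is October 1, 2008; done September 27, 2008 — timely.
Step 7: the earliest permitted date is 10 days after September 27, 2008 (when the final determination letter is issued), i.e. October 7, 2008; October 4, 2008 is 3 days before the earliest permitted date.
The analysis stops there.

No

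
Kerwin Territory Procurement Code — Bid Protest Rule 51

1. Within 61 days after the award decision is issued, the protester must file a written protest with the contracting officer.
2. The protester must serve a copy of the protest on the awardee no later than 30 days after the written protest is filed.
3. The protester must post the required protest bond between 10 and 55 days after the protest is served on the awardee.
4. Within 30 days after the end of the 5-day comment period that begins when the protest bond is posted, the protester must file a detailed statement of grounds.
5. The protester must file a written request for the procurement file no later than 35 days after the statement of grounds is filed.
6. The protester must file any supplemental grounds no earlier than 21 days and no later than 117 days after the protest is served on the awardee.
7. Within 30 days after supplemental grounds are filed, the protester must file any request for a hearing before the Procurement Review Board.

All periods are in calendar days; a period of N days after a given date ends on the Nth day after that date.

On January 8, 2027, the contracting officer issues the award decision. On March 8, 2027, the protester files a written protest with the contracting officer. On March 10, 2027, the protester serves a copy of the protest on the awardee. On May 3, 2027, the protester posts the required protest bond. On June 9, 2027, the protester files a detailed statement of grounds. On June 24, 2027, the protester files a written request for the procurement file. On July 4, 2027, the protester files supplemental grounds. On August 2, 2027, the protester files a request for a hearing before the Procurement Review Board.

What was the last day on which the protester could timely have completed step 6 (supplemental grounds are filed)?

Step 6 runs from March 10, 2027, when the protest is served on the awardee. The window is 21–117 days after March 10, 2027; it closes on July 5, 2027.

July 5, 2027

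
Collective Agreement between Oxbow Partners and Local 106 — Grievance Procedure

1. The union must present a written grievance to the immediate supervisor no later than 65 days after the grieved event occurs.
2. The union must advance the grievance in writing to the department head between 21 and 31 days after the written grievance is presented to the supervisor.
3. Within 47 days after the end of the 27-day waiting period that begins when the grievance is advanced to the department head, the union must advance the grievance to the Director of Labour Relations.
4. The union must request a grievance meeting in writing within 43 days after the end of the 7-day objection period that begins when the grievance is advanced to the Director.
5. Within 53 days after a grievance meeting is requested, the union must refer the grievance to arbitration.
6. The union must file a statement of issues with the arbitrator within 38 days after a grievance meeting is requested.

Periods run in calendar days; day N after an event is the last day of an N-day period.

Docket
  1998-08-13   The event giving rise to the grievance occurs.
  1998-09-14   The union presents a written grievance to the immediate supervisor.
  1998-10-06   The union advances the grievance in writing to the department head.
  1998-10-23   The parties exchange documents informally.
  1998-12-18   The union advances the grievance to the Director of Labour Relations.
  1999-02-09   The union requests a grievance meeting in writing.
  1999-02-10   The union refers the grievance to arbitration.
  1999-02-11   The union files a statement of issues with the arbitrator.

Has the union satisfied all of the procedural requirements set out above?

No

Step 1 — counting 65 days from 1998-08-13 (when the grieved event occurs) gives a deadline of 1998-10-17; 1998-09-14 is within that limit.
Step 2 — 21 and 31 days from 1998-09-14 (when the written grievance is presented to the supervisor) are 1998-10-05 and 1998-10-15 respectively; done 1998-10-06, which is between those dates.
Step 3 — counting 47 days from 1998-11-02 (end of the 27-day waiting period, which began when the grievance is advanced to the department head on 1998-10-06) gives a deadline of 1998-12-19; done 1998-12-18 — timely.
Step 4 — counting 43 days from 1998-12-25 (end of the 7-day objection period, which began when the grievance is advanced to the Director on 1998-12-18) gives a deadline of 1999-02-06; 1999-02-09 misses that deadline by 3 days.
The analysis stops there.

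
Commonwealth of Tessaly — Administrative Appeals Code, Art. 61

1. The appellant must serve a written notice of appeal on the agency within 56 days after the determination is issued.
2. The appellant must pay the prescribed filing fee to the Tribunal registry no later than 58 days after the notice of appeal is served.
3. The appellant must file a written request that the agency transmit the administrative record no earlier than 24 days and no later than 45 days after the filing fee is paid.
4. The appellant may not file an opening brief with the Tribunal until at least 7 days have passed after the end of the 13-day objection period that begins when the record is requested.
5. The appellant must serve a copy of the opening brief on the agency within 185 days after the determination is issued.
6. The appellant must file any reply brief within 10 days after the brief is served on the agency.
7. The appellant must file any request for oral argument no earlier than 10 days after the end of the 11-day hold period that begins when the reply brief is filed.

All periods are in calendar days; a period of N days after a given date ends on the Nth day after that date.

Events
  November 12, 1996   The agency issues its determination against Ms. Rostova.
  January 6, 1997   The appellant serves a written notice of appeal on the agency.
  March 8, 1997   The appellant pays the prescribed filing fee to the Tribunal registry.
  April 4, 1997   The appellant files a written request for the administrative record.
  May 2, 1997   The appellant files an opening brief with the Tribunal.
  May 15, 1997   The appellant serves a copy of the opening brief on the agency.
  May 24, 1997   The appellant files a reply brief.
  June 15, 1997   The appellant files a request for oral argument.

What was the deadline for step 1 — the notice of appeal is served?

Step 1 runs from November 12, 1996, when the determination is issued. 56 days after November 12, 1996 is January 7, 1997.

January 7, 1997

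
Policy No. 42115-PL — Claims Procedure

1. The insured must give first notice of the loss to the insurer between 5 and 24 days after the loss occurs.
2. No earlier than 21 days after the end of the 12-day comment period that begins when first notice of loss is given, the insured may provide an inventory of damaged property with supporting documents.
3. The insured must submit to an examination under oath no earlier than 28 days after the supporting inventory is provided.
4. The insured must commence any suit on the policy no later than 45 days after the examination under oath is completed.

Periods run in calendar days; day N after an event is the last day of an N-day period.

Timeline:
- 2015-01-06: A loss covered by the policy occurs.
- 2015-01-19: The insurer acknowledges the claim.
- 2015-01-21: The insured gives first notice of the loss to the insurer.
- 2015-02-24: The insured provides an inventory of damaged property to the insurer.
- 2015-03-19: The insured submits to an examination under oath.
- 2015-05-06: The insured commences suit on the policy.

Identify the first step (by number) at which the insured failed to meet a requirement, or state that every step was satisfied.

Step 1 — 5 and 24 days from 2015-01-06 (when the loss occurs) are 2015-01-11 and 2015-01-30 respectively; done 2015-01-21 — within the window.
Step 2 — must wait 21 days from 2015-02-02 (end of the 12-day comment period, which began when first notice of loss is given on 2015-01-21), so not before 2015-02-23; done 2015-02-24 — permitted.
Step 3 — must wait 28 days from 2015-02-24 (when the supporting inventory is provided), so not before 2015-03-24; done 2015-03-19 — 5 days too early.
That is the first point of non-compliance.

Step 3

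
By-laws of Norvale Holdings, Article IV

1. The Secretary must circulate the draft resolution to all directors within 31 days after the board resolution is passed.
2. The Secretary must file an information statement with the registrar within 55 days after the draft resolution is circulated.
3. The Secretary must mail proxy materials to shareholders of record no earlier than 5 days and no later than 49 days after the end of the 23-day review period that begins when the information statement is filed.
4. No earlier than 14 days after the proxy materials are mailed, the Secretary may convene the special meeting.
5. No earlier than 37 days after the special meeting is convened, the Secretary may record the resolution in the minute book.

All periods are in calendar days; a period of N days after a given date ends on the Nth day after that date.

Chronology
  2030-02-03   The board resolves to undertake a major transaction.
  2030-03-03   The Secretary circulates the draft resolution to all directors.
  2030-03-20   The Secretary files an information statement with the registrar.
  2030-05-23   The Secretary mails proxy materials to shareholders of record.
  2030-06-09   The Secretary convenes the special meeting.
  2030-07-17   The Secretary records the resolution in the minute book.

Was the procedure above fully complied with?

(1) due by 2030-02-03 + 31 days = 2030-03-06; 2030-03-03 is within that limit.
(2) due by 2030-03-03 + 55 days = 2030-04-27; completed 2030-03-20, before the deadline.
(3) the permitted window runs from 2030-04-12 + 5 = 2030-04-17 to 2030-04-12 + 49 = 2030-05-31; done 2030-05-23 — within the window.
(4) permitted from 2030-05-23 + 14 days = 2030-06-06 onward; 2030-06-09 is on or after that date.
(5) permitted from 2030-06-09 + 37 days = 2030-07-16 onward; 2030-07-17 is on or after that date.

Yes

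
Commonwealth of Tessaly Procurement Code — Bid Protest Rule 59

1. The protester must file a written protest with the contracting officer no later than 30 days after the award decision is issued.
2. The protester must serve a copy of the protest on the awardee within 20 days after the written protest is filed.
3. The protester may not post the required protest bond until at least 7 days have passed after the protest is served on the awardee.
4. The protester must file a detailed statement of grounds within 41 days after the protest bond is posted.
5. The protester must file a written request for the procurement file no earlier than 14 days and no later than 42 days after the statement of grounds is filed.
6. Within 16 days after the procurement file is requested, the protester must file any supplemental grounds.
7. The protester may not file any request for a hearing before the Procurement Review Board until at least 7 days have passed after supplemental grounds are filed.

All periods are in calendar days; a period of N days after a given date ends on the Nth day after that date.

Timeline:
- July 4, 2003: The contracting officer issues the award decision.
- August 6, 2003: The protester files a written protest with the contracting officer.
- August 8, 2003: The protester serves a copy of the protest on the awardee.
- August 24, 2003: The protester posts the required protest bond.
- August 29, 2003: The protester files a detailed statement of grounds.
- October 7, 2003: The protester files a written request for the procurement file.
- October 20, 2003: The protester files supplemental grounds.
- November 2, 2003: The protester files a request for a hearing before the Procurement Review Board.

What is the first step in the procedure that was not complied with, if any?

(1) due by July 4, 2003 + 30 days = August 3, 2003; August 6, 2003 misses that deadline by 3 days.
The analysis stops there.

Step 1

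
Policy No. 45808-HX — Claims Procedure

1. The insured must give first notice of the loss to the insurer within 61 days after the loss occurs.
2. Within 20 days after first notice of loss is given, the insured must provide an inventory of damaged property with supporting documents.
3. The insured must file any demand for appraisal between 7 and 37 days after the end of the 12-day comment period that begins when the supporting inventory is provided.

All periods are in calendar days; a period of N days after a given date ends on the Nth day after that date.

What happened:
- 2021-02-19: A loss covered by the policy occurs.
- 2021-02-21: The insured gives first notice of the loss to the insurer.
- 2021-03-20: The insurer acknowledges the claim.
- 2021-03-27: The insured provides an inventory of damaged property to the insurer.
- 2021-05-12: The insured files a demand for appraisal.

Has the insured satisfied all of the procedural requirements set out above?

Step 1: 61 days after 2021-02-19 (when the loss occurs) is 2021-04-21; completed 2021-02-21, before the deadline.
Step 2: 20 days after 2021-02-21 (when first notice of loss is given) is 2021-03-13; 2021-03-27 misses that deadline by 14 days.

No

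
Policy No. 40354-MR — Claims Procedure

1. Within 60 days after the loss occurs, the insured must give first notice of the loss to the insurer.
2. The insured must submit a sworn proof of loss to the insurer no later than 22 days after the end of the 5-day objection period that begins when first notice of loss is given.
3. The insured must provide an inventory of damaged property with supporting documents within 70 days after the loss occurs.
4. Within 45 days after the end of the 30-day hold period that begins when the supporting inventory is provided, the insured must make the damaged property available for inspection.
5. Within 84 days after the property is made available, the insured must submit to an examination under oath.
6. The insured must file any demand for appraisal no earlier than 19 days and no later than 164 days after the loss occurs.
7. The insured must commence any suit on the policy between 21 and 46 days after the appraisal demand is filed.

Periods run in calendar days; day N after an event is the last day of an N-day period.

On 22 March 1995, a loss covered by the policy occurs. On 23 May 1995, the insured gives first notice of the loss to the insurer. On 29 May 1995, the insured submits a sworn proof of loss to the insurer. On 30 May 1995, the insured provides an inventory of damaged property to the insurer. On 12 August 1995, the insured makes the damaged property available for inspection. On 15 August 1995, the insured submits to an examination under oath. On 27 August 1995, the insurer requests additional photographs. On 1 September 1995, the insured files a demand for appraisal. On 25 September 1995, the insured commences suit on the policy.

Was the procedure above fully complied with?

Step 1: 60 days after 22 March 1995 (when the loss occurs) is 21 May 1995; 23 May 1995 misses that deadline by 2 days.
Later steps need not be reached.

No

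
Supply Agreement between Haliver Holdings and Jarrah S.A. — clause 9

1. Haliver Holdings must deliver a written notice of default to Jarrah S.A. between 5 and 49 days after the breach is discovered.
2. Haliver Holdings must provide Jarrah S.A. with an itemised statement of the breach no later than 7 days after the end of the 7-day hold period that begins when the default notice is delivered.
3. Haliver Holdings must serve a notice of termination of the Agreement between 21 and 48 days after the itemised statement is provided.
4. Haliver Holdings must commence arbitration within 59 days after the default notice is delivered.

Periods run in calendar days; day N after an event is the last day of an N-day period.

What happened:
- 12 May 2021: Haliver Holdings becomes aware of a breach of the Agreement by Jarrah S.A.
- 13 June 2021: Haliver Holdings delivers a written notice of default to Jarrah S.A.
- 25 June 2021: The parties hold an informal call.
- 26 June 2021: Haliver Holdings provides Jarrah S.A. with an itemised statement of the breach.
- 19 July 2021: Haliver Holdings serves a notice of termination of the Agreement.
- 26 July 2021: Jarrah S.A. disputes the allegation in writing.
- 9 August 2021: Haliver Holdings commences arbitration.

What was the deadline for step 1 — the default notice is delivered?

30 June 2021

Step 1 runs from 12 May 2021, when the breach is discovered. The window is 5–49 days after 12 May 2021; it closes on 30 June 2021.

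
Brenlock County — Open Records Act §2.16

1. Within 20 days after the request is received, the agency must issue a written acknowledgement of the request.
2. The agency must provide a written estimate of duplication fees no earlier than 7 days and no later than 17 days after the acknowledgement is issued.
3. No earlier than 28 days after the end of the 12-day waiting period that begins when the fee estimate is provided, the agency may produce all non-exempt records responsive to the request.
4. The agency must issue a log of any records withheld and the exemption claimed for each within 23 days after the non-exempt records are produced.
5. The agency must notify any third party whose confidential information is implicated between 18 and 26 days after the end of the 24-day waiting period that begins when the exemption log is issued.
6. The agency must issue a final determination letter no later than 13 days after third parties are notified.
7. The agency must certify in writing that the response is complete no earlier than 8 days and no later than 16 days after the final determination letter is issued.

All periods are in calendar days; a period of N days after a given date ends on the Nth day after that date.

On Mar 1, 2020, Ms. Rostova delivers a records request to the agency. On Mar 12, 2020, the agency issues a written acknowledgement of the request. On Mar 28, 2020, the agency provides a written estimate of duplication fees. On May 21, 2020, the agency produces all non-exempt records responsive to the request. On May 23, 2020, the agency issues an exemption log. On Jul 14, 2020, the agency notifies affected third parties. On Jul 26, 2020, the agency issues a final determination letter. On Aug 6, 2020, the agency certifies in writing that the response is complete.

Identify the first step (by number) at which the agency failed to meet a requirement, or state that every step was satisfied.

Step 5

Step 1: 20 days after Mar 1, 2020 (when the request is received) is Mar 21, 2020; done Mar 12, 2020 — timely.
Step 2: the window is 7–17 days after Mar 12, 2020 (when the acknowledgement is issued), so Mar 19, 2020 through Mar 29, 2020; done Mar 28, 2020 — within the window.
Step 3: the earliest permitted date is 28 days after Apr 9, 2020 (end of the 12-day waiting period, which began when the fee estimate is provided on Mar 28, 2020), i.e. May 7, 2020; May 21, 2020 is on or after that date.
Step 4: 23 days after May 21, 2020 (when the non-exempt records are produced) is Jun 13, 2020; completed May 23, 2020, before the deadline.
Step 5: the window is 18–26 days after Jun 16, 2020 (end of the 24-day waiting period, which began when the exemption log is issued on May 23, 2020), so Jul 4, 2020 through Jul 12, 2020; Jul 14, 2020 is 2 days past the end of the window.
No need to go further; step 5 was not satisfied.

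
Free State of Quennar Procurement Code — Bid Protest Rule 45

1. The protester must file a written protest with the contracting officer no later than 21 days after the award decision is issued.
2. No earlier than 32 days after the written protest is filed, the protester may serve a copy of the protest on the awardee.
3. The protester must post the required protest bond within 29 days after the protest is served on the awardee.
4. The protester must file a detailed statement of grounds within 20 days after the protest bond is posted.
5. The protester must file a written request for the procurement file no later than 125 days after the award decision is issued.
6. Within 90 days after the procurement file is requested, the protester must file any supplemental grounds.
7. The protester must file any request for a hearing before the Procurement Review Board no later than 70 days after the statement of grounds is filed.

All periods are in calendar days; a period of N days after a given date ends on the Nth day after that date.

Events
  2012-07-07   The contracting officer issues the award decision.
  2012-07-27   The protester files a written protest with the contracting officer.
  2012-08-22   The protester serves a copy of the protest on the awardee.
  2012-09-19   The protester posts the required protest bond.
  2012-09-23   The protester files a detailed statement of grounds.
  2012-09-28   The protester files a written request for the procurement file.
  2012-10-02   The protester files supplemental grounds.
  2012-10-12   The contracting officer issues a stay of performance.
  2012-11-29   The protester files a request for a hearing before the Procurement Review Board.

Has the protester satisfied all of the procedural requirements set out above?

Step 1 — counting 21 days from 2012-07-07 (when the award decision is issued) gives a deadline of 2012-07-28; done 2012-07-27 — timely.
Step 2 — must wait 32 days from 2012-07-27 (when the written protest is filed), so not before 2012-08-28; 2012-08-22 is 6 days before the earliest permitted date.
That is the first point of non-compliance.

No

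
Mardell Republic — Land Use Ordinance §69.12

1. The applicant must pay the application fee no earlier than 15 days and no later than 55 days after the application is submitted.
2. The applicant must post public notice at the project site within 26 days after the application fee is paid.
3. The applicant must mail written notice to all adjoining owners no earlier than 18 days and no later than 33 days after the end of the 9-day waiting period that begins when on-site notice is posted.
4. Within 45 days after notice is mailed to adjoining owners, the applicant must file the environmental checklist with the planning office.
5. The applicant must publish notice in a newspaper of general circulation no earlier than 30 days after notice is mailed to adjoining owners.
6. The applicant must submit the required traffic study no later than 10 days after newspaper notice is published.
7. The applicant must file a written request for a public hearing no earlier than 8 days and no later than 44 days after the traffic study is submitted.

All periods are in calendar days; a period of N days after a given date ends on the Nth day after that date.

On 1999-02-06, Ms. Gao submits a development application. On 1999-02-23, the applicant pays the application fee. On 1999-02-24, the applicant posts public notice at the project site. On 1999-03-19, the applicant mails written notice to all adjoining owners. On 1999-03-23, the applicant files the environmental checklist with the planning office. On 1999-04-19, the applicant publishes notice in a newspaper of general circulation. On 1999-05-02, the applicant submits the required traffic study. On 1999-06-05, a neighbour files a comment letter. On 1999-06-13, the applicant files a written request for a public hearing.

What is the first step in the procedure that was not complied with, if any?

Step 1 — 15 and 55 days from 1999-02-06 (when the application is submitted) are 1999-02-21 and 1999-04-02 respectively; done 1999-02-23 — within the window.
Step 2 — counting 26 days from 1999-02-23 (when the application fee is paid) gives a deadline of 1999-03-21; done 1999-02-24 — timely.
Step 3 — 18 and 33 days from 1999-03-05 (end of the 9-day waiting period, which began when on-site notice is posted on 1999-02-24) are 1999-03-23 and 1999-04-07 respectively; done 1999-03-19 — 4 days before the window opened.
The procedure was therefore not followed at step 3.

Step 3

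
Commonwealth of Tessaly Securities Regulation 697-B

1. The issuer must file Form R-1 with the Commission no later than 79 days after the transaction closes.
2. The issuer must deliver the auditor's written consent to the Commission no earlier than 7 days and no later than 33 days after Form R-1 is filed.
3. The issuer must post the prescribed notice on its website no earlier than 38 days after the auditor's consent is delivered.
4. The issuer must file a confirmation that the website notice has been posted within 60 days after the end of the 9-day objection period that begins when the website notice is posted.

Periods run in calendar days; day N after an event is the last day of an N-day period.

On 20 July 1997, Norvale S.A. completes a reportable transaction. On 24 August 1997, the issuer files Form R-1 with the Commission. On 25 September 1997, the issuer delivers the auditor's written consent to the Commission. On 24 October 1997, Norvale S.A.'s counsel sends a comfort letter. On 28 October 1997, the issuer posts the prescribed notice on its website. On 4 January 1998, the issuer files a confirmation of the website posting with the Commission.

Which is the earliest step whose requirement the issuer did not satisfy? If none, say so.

(1) due by 20 July 1997 + 79 days = 7 October 1997; 24 August 1997 is within that limit.
(2) the permitted window runs from 24 August 1997 + 7 = 31 August 1997 to 24 August 1997 + 33 = 26 September 1997; done 25 September 1997, which is between those dates.
(3) permitted from 25 September 1997 + 38 days = 2 November 1997 onward; 28 October 1997 is 5 days before the earliest permitted date.
The procedure was therefore not followed at step 3.

Step 3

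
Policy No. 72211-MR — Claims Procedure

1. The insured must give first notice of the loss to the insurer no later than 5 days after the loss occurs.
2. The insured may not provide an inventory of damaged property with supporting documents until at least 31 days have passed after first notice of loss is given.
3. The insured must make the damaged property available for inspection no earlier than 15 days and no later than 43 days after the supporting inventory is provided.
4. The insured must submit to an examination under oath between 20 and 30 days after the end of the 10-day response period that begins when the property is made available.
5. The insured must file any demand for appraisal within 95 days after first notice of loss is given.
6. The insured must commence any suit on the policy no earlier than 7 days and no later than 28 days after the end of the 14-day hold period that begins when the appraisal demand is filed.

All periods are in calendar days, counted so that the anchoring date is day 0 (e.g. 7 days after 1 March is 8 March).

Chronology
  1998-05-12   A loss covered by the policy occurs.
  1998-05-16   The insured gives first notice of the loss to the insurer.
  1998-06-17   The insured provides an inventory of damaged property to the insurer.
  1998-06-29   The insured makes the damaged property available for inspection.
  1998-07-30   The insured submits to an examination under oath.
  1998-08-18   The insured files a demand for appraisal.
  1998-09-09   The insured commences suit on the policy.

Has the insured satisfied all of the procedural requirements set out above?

(1) due by 1998-05-12 + 5 days = 1998-05-17; 1998-05-16 is within that limit.
(2) permitted from 1998-05-16 + 31 days = 1998-06-16 onward; done 1998-06-17 — permitted.
(3) the permitted window runs from 1998-06-17 + 15 = 1998-07-02 to 1998-06-17 + 43 = 1998-07-30; done 1998-06-29 — 3 days before the window opened.

No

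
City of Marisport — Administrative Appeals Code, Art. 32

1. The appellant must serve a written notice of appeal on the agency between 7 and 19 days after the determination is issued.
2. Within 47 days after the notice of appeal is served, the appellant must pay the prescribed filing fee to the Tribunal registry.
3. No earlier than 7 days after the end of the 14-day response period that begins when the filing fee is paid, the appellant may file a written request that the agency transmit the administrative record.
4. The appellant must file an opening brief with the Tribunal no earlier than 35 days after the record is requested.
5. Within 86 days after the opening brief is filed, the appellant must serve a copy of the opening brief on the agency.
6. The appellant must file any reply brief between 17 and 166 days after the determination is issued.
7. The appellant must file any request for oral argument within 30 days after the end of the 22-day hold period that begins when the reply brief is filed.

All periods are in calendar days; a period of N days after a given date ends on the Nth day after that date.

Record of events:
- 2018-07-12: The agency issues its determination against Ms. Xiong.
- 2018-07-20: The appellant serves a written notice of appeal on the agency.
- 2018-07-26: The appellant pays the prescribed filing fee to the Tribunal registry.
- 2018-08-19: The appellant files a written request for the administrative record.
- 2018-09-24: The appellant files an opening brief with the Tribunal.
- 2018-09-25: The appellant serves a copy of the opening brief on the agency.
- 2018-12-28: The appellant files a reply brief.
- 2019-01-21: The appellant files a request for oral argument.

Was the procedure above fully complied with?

No

Step 1: the window is 7–19 days after 2018-07-12 (when the determination is issued), so 2018-07-19 through 2018-07-31; done 2018-07-20 — within the window.
Step 2: 47 days after 2018-07-20 (when the notice of appeal is served) is 2018-09-05; 2018-07-26 is within that limit.
Step 3: the earliest permitted date is 7 days after 2018-08-09 (end of the 14-day response period, which began when the filing fee is paid on 2018-07-26), i.e. 2018-08-16; done 2018-08-19, after the minimum wait.
Step 4: the earliest permitted date is 35 days after 2018-08-19 (when the record is requested), i.e. 2018-09-23; done 2018-09-24, after the minimum wait.
Step 5: 86 days after 2018-09-24 (when the opening brief is filed) is 2018-12-19; completed 2018-09-25, before the deadline.
Step 6: the window is 17–166 days after 2018-07-12 (when the determination is issued), so 2018-07-29 through 2018-12-25; 2018-12-28 is 3 days past the end of the window.
The procedure was therefore not followed at step 6.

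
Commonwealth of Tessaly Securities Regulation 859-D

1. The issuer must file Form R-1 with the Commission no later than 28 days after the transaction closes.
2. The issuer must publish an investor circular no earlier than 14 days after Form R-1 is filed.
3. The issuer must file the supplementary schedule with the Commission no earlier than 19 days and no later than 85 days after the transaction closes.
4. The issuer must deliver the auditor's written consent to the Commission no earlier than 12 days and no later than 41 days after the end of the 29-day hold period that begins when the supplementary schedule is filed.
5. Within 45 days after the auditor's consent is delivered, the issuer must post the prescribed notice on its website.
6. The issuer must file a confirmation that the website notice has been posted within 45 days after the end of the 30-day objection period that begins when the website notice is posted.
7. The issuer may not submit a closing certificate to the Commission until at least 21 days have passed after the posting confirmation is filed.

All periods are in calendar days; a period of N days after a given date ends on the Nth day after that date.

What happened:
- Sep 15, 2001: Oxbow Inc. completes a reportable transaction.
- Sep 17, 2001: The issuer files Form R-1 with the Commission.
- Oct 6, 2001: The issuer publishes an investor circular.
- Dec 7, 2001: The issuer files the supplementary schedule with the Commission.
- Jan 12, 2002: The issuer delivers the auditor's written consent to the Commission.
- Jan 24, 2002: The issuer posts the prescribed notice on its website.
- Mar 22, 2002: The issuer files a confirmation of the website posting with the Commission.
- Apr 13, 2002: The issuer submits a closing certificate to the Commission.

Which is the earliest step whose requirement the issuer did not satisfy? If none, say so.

(1) due by Sep 15, 2001 + 28 days = Oct 13, 2001; done Sep 17, 2001 — timely.
(2) permitted from Sep 17, 2001 + 14 days = Oct 1, 2001 onward; Oct 6, 2001 is on or after that date.
(3) the permitted window runs from Sep 15, 2001 + 19 = Oct 4, 2001 to Sep 15, 2001 + 85 = Dec 9, 2001; done Dec 7, 2001, which is between those dates.
(4) the permitted window runs from Jan 5, 2002 + 12 = Jan 17, 2002 to Jan 5, 2002 + 41 = Feb 15, 2002; done Jan 12, 2002 — 5 days before the window opened.

Step 4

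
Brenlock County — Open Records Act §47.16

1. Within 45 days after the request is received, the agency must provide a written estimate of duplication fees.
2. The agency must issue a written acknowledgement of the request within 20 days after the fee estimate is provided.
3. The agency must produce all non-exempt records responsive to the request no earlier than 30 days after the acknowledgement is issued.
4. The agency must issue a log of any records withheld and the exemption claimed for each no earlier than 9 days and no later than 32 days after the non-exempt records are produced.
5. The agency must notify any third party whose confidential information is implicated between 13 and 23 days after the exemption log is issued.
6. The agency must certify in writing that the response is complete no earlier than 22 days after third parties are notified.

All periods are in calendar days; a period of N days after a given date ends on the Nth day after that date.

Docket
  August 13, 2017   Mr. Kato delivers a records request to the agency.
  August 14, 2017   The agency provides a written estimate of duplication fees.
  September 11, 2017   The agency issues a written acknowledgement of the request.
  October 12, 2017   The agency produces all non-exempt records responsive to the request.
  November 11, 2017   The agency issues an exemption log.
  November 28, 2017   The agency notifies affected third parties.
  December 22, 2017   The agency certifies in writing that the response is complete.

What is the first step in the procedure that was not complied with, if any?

Step 2

(1) due by August 13, 2017 + 45 days = September 27, 2017; August 14, 2017 is within that limit.
(2) due by August 14, 2017 + 20 days = September 3, 2017; done September 11, 2017 — 8 days late.
That is the first point of non-compliance.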